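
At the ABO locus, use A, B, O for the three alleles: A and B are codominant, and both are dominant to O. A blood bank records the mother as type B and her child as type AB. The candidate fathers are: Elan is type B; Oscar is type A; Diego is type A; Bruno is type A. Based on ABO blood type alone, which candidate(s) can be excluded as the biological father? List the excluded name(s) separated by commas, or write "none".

A candidate is excluded only if no genotype consistent with his phenotype could produce a type AB child with a type B mother.
Elan (type B): no genotype consistent with that phenotype can produce a type-AB child with a type-B mother.

Elan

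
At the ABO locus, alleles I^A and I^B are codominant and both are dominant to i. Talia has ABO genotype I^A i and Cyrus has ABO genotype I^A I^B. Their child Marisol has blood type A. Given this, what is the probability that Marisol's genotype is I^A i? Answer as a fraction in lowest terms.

Cross I^A i × I^A I^B → 1/4 I^A I^A, 1/4 I^A I^B, 1/4 I^A i, 1/4 I^B i.
Type-A genotypes among offspring: I^A I^A (1/4), I^A i (1/4); total 1/2.
P(I^A i | type A) = (1/4) / (1/2) = 1/2.

1/2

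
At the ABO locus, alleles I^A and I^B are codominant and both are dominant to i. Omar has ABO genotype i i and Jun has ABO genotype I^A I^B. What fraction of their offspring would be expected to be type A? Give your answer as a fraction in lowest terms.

1/2

ABO cross i i × I^A I^B → offspring phenotypes: 1/2 A, 1/2 B.
So P(type A) = 1/2.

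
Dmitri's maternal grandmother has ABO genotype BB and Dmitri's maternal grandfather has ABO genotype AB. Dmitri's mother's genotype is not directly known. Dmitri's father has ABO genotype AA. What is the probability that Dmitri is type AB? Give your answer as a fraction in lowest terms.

Dmitri's mother's ABO genotype from BB × AB: 1/2 AB, 1/2 BB.
Crossing each possibility with the father AA and summing P(type AB): 1/2·1/2 + 1/2·1 = 3/4.

3/4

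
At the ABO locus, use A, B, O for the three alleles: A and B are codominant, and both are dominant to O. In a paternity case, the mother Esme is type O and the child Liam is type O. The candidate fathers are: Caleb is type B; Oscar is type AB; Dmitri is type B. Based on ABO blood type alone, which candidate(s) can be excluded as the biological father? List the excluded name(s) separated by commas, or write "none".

A candidate is excluded only if no genotype consistent with his phenotype could produce a type O child with a type O mother.
Oscar (type AB): no genotype consistent with that phenotype can produce a type-O child with a type-O mother.

Oscar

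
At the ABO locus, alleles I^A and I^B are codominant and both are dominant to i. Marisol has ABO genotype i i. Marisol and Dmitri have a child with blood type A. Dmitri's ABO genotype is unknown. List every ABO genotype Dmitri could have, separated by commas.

I^A I^A, I^A I^B, I^A i

For each candidate genotype of Dmitri, check whether crossing it with i i can produce every observed child phenotype.
  I^A I^A → possible child types {A} ✓
  I^A I^B → possible child types {A, B} ✓
  I^A i → possible child types {O, A} ✓
  I^B I^B → possible child types {B} ✗
  I^B i → possible child types {O, B} ✗
  i i → possible child types {O} ✗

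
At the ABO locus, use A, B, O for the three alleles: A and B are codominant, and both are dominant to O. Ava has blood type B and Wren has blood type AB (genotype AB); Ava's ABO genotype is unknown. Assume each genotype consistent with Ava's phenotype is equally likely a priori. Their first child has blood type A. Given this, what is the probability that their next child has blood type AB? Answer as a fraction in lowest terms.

Possible genotypes: Ava ∈ {BB, BO}; Wren ∈ {AB}.
Weight each parental genotype pair by prior × P(type-A child):
  BO × AB: posterior weight 1; P(next child type AB) = 1/4.
Weighted sum = 1/4.

1/4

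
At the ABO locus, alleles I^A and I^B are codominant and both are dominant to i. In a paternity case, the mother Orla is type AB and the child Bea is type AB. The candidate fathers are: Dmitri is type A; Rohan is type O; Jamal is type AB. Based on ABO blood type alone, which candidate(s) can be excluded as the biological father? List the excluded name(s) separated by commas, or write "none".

A candidate is excluded only if no genotype consistent with his phenotype could produce a type AB child with a type AB mother.
Rohan (type O): no genotype consistent with that phenotype can produce a type-AB child with a type-AB mother.

Rohan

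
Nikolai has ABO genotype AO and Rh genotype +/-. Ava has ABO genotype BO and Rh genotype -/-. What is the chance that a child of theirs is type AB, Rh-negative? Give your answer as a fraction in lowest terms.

1/8

ABO cross AO × BO → offspring phenotypes: 1/4 O, 1/4 A, 1/4 B, 1/4 AB.
Rh cross +/- × -/- → 1/2 Rh+, 1/2 Rh-.
Independent loci: P(type AB, Rh-negative) = 1/4 × 1/2 = 1/8.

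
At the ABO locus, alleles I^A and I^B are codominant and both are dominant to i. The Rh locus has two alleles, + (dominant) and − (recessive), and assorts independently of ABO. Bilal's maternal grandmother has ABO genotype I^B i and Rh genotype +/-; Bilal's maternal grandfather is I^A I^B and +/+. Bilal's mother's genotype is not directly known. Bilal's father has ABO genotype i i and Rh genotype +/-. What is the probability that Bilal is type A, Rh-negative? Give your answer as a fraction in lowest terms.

Bilal's mother's ABO genotype from I^B i × I^A I^B: 1/4 I^A I^B, 1/4 I^A i, 1/4 I^B I^B, 1/4 I^B i.
Crossing each possibility with the father i i and summing P(type A): 1/4·1/2 + 1/4·1/2 + 1/4·0 + 1/4·0 = 1/4.
Similarly for Rh via the mother's Rh distribution: P(Rh-) = 1/8.
Independent loci: 1/4 × 1/8 = 1/32.

1/32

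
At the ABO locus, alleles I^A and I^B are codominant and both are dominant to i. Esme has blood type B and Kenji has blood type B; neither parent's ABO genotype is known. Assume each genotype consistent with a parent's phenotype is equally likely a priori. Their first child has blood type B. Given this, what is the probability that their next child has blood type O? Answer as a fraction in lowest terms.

1/20

Possible genotypes: Esme ∈ {I^B I^B, I^B i}; Kenji ∈ {I^B I^B, I^B i}.
Weight each parental genotype pair by prior × P(type-B child):
  I^B I^B × I^B I^B: posterior weight 4/15; P(next child type O) = 0.
  I^B I^B × I^B i: posterior weight 4/15; P(next child type O) = 0.
  I^B i × I^B I^B: posterior weight 4/15; P(next child type O) = 0.
  I^B i × I^B i: posterior weight 1/5; P(next child type O) = 1/4.
Weighted sum = 1/20.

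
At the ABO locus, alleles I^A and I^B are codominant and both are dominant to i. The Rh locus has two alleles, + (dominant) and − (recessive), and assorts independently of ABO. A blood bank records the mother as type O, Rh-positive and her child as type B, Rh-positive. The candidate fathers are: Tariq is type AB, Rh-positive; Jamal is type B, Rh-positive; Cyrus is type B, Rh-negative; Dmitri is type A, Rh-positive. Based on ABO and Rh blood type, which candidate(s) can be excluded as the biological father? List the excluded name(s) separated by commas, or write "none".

A candidate is excluded only if no genotype consistent with his phenotype could produce a type B, Rh-positive child with a type O, Rh-positive mother.
Dmitri (type A, Rh+): no genotype consistent with that phenotype can produce a type-B Rh+ child with a type-O mother.

Dmitri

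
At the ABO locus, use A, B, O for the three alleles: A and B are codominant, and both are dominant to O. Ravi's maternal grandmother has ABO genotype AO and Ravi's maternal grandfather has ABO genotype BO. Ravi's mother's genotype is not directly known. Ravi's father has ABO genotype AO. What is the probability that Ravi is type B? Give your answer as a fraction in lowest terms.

Ravi's mother's ABO genotype from AO × BO: 1/4 AB, 1/4 AO, 1/4 BO, 1/4 OO.
Crossing each possibility with the father AO and summing P(type B): 1/4·1/4 + 1/4·0 + 1/4·1/4 + 1/4·0 = 1/8.

1/8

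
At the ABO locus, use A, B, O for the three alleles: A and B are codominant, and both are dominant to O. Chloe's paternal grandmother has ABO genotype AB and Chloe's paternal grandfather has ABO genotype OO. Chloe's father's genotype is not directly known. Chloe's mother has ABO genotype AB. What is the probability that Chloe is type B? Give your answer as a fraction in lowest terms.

Chloe's father's ABO genotype from AB × OO: 1/2 AO, 1/2 BO.
Crossing each possibility with the mother AB and summing P(type B): 1/2·1/4 + 1/2·1/2 = 3/8.

3/8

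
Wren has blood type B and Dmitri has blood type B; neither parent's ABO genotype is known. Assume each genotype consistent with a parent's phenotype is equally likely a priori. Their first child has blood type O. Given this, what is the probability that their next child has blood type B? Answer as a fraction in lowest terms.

Possible genotypes: Wren ∈ {BB, BO}; Dmitri ∈ {BB, BO}.
Weight each parental genotype pair by prior × P(type-O child):
  BO × BO: posterior weight 1; P(next child type B) = 3/4.
Weighted sum = 3/4.

3/4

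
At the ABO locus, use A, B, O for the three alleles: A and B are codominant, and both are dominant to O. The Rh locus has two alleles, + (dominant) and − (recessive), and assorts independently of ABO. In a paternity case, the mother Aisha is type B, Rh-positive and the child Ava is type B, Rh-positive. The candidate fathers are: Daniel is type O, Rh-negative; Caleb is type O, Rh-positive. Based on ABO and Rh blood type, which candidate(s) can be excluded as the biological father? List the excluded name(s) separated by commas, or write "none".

none

A candidate is excluded only if no genotype consistent with his phenotype could produce a type B, Rh-positive child with a type B, Rh-positive mother.
Every candidate has at least one consistent genotype combination, so none can be excluded.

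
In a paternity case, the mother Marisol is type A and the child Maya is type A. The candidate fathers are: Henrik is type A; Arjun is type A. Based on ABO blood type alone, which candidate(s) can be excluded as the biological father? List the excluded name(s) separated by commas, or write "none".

none

A candidate is excluded only if no genotype consistent with his phenotype could produce a type A child with a type A mother.
Every candidate has at least one consistent genotype combination, so none can be excluded.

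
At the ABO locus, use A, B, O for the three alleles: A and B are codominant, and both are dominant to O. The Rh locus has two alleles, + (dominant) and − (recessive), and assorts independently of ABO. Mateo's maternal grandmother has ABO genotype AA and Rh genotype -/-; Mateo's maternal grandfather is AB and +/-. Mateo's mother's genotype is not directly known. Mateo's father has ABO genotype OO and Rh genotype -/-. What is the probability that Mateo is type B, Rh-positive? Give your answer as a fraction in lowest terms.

Mateo's mother's ABO genotype from AA × AB: 1/2 AA, 1/2 AB.
Crossing each possibility with the father OO and summing P(type B): 1/2·0 + 1/2·1/2 = 1/4.
Similarly for Rh via the mother's Rh distribution: P(Rh+) = 1/4.
Independent loci: 1/4 × 1/4 = 1/16.

1/16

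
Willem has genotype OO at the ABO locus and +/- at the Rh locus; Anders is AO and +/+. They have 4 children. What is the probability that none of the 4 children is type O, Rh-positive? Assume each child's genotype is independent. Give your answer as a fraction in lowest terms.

ABO cross OO × AO → 1/2 O, 1/2 A.
Rh cross +/- × +/+ → 1 Rh+; so P(type O, Rh-positive) = 1/2 × 1 = 1/2 per child.
P(not type O, Rh-positive) = 1/2 for one child; (1/2)^4 = 1/16.

1/16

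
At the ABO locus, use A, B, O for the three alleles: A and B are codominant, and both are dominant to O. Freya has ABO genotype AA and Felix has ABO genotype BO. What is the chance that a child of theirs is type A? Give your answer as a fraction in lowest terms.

ABO cross AA × BO → offspring phenotypes: 1/2 A, 1/2 AB.
So P(type A) = 1/2.

1/2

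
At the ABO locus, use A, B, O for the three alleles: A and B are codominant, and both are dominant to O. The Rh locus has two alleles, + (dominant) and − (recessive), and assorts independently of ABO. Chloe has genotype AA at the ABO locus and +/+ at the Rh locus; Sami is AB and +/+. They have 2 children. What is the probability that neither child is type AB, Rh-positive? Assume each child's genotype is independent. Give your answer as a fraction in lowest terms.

ABO cross AA × AB → 1/2 A, 1/2 AB.
Rh cross +/+ × +/+ → 1 Rh+; so P(type AB, Rh-positive) = 1/2 × 1 = 1/2 per child.
P(not type AB, Rh-positive) = 1/2 for one child; (1/2)^2 = 1/4.

1/4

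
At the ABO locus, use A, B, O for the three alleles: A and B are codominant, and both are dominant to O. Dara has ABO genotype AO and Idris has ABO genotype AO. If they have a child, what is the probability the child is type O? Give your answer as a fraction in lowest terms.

ABO cross AO × AO → offspring phenotypes: 1/4 O, 3/4 A.
So P(type O) = 1/4.

1/4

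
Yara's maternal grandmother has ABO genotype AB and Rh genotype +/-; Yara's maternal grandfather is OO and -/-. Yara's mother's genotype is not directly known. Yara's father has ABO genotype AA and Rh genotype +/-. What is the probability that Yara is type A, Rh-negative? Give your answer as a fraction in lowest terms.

9/32

Yara's mother's ABO genotype from AB × OO: 1/2 AO, 1/2 BO.
Crossing each possibility with the father AA and summing P(type A): 1/2·1 + 1/2·1/2 = 3/4.
Similarly for Rh via the mother's Rh distribution: P(Rh-) = 3/8.
Independent loci: 3/4 × 3/8 = 9/32.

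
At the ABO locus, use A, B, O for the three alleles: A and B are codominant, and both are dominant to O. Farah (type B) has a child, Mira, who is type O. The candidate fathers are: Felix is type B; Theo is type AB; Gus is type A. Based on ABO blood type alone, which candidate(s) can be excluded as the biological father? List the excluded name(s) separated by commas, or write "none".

Theo

A candidate is excluded only if no genotype consistent with his phenotype could produce a type O child with a type B mother.
Theo (type AB): no genotype consistent with that phenotype can produce a type-O child with a type-B mother.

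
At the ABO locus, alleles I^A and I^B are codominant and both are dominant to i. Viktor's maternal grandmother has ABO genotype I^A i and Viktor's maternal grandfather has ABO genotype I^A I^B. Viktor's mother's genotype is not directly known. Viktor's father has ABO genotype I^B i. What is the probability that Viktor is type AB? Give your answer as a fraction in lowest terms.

1/4

Viktor's mother's ABO genotype from I^A i × I^A I^B: 1/4 I^A I^A, 1/4 I^A I^B, 1/4 I^A i, 1/4 I^B i.
Crossing each possibility with the father I^B i and summing P(type AB): 1/4·1/2 + 1/4·1/4 + 1/4·1/4 + 1/4·0 = 1/4.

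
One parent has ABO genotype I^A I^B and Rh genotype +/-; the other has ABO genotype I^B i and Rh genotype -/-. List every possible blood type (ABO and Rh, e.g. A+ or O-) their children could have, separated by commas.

Gametes from I^A I^B × I^B i give offspring ABO genotypes I^A I^B, I^A i, I^B I^B, I^B i, i.e. phenotypes A, B, AB.
Rh cross +/- × -/- → phenotypes Rh+, Rh-.
Combining independently: A+, A-, B+, B-, AB+, AB-.

A+, A-, B+, B-, AB+, AB-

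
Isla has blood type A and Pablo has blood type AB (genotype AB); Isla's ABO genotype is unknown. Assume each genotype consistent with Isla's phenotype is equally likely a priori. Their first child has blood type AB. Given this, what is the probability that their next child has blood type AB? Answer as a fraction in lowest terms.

Possible genotypes: Isla ∈ {AA, AO}; Pablo ∈ {AB}.
Weight each parental genotype pair by prior × P(type-AB child):
  AA × AB: posterior weight 2/3; P(next child type AB) = 1/2.
  AO × AB: posterior weight 1/3; P(next child type AB) = 1/4.
Weighted sum = 5/12.

5/12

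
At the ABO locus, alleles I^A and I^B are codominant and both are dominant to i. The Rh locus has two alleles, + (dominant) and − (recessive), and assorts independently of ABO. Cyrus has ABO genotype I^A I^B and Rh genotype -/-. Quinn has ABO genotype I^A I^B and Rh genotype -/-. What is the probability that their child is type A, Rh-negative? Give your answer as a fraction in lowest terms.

ABO cross I^A I^B × I^A I^B → offspring phenotypes: 1/4 A, 1/4 B, 1/2 AB.
Rh cross -/- × -/- → 1 Rh-.
Independent loci: P(type A, Rh-negative) = 1/4 × 1 = 1/4.

1/4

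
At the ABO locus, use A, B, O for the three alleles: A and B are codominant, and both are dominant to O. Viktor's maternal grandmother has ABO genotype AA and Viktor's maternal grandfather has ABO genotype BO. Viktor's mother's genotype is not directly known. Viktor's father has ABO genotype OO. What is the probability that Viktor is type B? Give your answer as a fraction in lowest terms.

1/4

Viktor's mother's ABO genotype from AA × BO: 1/2 AB, 1/2 AO.
Crossing each possibility with the father OO and summing P(type B): 1/2·1/2 + 1/2·0 = 1/4.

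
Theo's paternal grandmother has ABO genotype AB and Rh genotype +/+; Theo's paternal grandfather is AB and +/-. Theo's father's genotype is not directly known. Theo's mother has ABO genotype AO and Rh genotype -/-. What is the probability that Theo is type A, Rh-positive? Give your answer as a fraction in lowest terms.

3/8

Theo's father's ABO genotype from AB × AB: 1/4 AA, 1/2 AB, 1/4 BB.
Crossing each possibility with the mother AO and summing P(type A): 1/4·1 + 1/2·1/2 + 1/4·0 = 1/2.
Similarly for Rh via the father's Rh distribution: P(Rh+) = 3/4.
Independent loci: 1/2 × 3/4 = 3/8.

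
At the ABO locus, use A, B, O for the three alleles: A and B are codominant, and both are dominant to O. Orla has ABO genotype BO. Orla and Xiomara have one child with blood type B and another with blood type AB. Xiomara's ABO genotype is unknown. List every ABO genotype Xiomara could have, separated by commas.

For each candidate genotype of Xiomara, check whether crossing it with BO can produce every observed child phenotype.
  AA → possible child types {A, AB} ✗
  AB → possible child types {A, B, AB} ✓
  AO → possible child types {O, A, B, AB} ✓
  BB → possible child types {B} ✗
  BO → possible child types {O, B} ✗
  OO → possible child types {O, B} ✗

AB, AO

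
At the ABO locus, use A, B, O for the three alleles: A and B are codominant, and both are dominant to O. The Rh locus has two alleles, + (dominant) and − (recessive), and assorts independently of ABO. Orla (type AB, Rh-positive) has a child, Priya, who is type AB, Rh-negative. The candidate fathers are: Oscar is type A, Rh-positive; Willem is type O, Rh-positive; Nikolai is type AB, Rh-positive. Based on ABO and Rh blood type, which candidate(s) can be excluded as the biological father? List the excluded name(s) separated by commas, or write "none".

Willem

A candidate is excluded only if no genotype consistent with his phenotype could produce a type AB, Rh-negative child with a type AB, Rh-positive mother.
Willem (type O, Rh+): no genotype consistent with that phenotype can produce a type-AB Rh- child with a type-AB mother.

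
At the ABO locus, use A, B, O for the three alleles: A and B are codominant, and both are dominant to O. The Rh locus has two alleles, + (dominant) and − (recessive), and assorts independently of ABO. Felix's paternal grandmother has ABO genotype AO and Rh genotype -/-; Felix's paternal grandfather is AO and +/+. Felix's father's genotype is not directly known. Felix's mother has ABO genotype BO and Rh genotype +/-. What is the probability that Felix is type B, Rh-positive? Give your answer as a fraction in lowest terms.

3/16

Felix's father's ABO genotype from AO × AO: 1/4 AA, 1/2 AO, 1/4 OO.
Crossing each possibility with the mother BO and summing P(type B): 1/4·0 + 1/2·1/4 + 1/4·1/2 = 1/4.
Similarly for Rh via the father's Rh distribution: P(Rh+) = 3/4.
Independent loci: 1/4 × 3/4 = 3/16.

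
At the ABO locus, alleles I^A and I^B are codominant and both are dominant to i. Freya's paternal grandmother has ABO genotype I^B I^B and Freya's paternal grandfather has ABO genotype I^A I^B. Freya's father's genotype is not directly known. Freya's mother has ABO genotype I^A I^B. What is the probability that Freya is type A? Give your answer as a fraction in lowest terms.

Freya's father's ABO genotype from I^B I^B × I^A I^B: 1/2 I^A I^B, 1/2 I^B I^B.
Crossing each possibility with the mother I^A I^B and summing P(type A): 1/2·1/4 + 1/2·0 = 1/8.

1/8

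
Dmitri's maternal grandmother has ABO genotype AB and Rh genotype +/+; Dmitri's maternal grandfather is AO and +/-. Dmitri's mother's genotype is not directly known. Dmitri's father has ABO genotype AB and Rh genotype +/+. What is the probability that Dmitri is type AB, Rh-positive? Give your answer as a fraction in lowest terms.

Dmitri's mother's ABO genotype from AB × AO: 1/4 AA, 1/4 AB, 1/4 AO, 1/4 BO.
Crossing each possibility with the father AB and summing P(type AB): 1/4·1/2 + 1/4·1/2 + 1/4·1/4 + 1/4·1/4 = 3/8.
Similarly for Rh via the mother's Rh distribution: P(Rh+) = 1.
Independent loci: 3/8 × 1 = 3/8.

3/8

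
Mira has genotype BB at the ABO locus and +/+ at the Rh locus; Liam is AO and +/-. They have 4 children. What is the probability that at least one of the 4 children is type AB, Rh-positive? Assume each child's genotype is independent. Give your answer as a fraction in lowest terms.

15/16

ABO cross BB × AO → 1/2 B, 1/2 AB.
Rh cross +/+ × +/- → 1 Rh+; so P(type AB, Rh-positive) = 1/2 × 1 = 1/2 per child.
P(none) = (1/2)^4 = 1/16; P(at least one) = 1 − 1/16 = 15/16.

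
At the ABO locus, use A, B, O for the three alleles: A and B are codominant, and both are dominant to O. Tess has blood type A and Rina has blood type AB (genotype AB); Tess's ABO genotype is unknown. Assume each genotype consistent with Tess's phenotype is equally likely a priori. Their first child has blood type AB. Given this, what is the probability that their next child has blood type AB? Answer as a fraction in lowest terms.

Possible genotypes: Tess ∈ {AA, AO}; Rina ∈ {AB}.
Weight each parental genotype pair by prior × P(type-AB child):
  AA × AB: posterior weight 2/3; P(next child type AB) = 1/2.
  AO × AB: posterior weight 1/3; P(next child type AB) = 1/4.
Weighted sum = 5/12.

5/12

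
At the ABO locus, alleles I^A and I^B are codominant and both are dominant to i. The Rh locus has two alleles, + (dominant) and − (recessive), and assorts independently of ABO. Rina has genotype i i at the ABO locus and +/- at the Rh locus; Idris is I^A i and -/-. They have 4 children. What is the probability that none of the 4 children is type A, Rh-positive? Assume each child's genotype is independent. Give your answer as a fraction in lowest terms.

81/256

ABO cross i i × I^A i → 1/2 O, 1/2 A.
Rh cross +/- × -/- → 1/2 Rh+, 1/2 Rh-; so P(type A, Rh-positive) = 1/2 × 1/2 = 1/4 per child.
P(not type A, Rh-positive) = 3/4 for one child; (3/4)^4 = 81/256.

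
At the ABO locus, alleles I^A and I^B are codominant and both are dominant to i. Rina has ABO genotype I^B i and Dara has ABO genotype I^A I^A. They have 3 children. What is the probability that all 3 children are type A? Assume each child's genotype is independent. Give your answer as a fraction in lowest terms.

ABO cross I^B i × I^A I^A → 1/2 A, 1/2 AB.
So P(type A) = 1/2 per child.
All 3 independent: (1/2)^3 = 1/8.

1/8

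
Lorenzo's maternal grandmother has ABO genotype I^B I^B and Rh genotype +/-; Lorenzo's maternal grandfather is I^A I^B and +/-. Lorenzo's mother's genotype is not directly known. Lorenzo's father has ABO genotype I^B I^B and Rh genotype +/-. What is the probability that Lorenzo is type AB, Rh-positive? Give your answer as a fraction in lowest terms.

Lorenzo's mother's ABO genotype from I^B I^B × I^A I^B: 1/2 I^A I^B, 1/2 I^B I^B.
Crossing each possibility with the father I^B I^B and summing P(type AB): 1/2·1/2 + 1/2·0 = 1/4.
Similarly for Rh via the mother's Rh distribution: P(Rh+) = 3/4.
Independent loci: 1/4 × 3/4 = 3/16.

3/16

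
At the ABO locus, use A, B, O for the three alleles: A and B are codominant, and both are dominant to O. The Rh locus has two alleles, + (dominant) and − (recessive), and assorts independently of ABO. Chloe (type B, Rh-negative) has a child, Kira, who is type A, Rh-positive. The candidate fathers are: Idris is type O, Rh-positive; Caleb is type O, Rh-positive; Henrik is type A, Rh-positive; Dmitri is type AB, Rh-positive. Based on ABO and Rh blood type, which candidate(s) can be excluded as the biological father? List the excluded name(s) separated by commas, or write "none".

Idris, Caleb

A candidate is excluded only if no genotype consistent with his phenotype could produce a type A, Rh-positive child with a type B, Rh-negative mother.
Idris (type O, Rh+): no genotype consistent with that phenotype can produce a type-A Rh+ child with a type-B mother.
Caleb (type O, Rh+): no genotype consistent with that phenotype can produce a type-A Rh+ child with a type-B mother.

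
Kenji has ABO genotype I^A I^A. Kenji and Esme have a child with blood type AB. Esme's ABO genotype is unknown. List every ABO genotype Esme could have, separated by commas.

I^A I^B, I^B I^B, I^B i

For each candidate genotype of Esme, check whether crossing it with I^A I^A can produce every observed child phenotype.
  I^A I^A → possible child types {A} ✗
  I^A I^B → possible child types {A, AB} ✓
  I^A i → possible child types {A} ✗
  I^B I^B → possible child types {AB} ✓
  I^B i → possible child types {A, AB} ✓
  i i → possible child types {A} ✗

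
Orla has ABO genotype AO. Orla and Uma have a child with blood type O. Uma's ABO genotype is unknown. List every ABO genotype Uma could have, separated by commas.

For each candidate genotype of Uma, check whether crossing it with AO can produce every observed child phenotype.
  AA → possible child types {A} ✗
  AB → possible child types {A, B, AB} ✗
  AO → possible child types {O, A} ✓
  BB → possible child types {B, AB} ✗
  BO → possible child types {O, A, B, AB} ✓
  OO → possible child types {O, A} ✓

AO, BO, OO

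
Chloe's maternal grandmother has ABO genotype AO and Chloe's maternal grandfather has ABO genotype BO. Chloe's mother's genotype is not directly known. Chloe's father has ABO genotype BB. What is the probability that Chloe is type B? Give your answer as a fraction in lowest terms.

Chloe's mother's ABO genotype from AO × BO: 1/4 AB, 1/4 AO, 1/4 BO, 1/4 OO.
Crossing each possibility with the father BB and summing P(type B): 1/4·1/2 + 1/4·1/2 + 1/4·1 + 1/4·1 = 3/4.

3/4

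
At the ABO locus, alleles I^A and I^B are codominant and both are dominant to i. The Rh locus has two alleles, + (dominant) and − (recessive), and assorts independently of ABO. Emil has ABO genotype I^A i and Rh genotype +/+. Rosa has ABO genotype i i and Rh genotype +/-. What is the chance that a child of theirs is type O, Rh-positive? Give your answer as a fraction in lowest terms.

ABO cross I^A i × i i → offspring phenotypes: 1/2 O, 1/2 A.
Rh cross +/+ × +/- → 1 Rh+.
Independent loci: P(type O, Rh-positive) = 1/2 × 1 = 1/2.

1/2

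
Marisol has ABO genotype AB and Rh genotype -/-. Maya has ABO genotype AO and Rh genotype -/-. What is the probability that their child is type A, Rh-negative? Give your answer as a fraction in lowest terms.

1/2

ABO cross AB × AO → offspring phenotypes: 1/2 A, 1/4 B, 1/4 AB.
Rh cross -/- × -/- → 1 Rh-.
Independent loci: P(type A, Rh-negative) = 1/2 × 1 = 1/2.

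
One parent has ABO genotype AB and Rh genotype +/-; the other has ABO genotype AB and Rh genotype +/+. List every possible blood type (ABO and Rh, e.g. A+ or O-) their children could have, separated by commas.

A+, B+, AB+

Gametes from AB × AB give offspring ABO genotypes AA, AB, BB, i.e. phenotypes A, B, AB.
Rh cross +/- × +/+ → phenotypes Rh+.
Combining independently: A+, B+, AB+.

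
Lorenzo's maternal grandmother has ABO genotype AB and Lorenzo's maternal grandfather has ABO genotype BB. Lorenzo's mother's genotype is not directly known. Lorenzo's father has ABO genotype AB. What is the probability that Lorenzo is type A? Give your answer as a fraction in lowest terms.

1/8

Lorenzo's mother's ABO genotype from AB × BB: 1/2 AB, 1/2 BB.
Crossing each possibility with the father AB and summing P(type A): 1/2·1/4 + 1/2·0 = 1/8.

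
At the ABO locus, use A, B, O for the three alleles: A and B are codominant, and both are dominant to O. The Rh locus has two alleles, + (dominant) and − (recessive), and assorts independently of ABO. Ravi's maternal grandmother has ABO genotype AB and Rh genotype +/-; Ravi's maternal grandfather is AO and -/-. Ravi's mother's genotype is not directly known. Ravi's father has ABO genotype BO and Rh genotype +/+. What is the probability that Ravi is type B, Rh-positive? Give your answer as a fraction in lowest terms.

Ravi's mother's ABO genotype from AB × AO: 1/4 AA, 1/4 AB, 1/4 AO, 1/4 BO.
Crossing each possibility with the father BO and summing P(type B): 1/4·0 + 1/4·1/2 + 1/4·1/4 + 1/4·3/4 = 3/8.
Similarly for Rh via the mother's Rh distribution: P(Rh+) = 1.
Independent loci: 3/8 × 1 = 3/8.

3/8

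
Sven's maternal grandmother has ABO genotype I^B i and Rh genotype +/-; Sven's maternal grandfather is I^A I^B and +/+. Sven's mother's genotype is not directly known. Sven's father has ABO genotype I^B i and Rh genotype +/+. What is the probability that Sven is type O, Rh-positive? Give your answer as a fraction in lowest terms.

1/8

Sven's mother's ABO genotype from I^B i × I^A I^B: 1/4 I^A I^B, 1/4 I^A i, 1/4 I^B I^B, 1/4 I^B i.
Crossing each possibility with the father I^B i and summing P(type O): 1/4·0 + 1/4·1/4 + 1/4·0 + 1/4·1/4 = 1/8.
Similarly for Rh via the mother's Rh distribution: P(Rh+) = 1.
Independent loci: 1/8 × 1 = 1/8.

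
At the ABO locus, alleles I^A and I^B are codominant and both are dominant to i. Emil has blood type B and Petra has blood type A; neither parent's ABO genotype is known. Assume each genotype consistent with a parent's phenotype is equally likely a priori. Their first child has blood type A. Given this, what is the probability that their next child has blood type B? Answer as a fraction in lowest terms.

Possible genotypes: Emil ∈ {I^B I^B, I^B i}; Petra ∈ {I^A I^A, I^A i}.
Weight each parental genotype pair by prior × P(type-A child):
  I^B i × I^A I^A: posterior weight 2/3; P(next child type B) = 0.
  I^B i × I^A i: posterior weight 1/3; P(next child type B) = 1/4.
Weighted sum = 1/12.

1/12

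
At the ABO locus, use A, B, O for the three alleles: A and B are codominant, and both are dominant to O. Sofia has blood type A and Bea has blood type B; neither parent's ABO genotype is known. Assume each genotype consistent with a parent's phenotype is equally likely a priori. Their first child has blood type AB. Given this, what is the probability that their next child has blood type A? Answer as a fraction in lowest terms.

Possible genotypes: Sofia ∈ {AA, AO}; Bea ∈ {BB, BO}.
Weight each parental genotype pair by prior × P(type-AB child):
  AA × BB: posterior weight 4/9; P(next child type A) = 0.
  AA × BO: posterior weight 2/9; P(next child type A) = 1/2.
  AO × BB: posterior weight 2/9; P(next child type A) = 0.
  AO × BO: posterior weight 1/9; P(next child type A) = 1/4.
Weighted sum = 5/36.

5/36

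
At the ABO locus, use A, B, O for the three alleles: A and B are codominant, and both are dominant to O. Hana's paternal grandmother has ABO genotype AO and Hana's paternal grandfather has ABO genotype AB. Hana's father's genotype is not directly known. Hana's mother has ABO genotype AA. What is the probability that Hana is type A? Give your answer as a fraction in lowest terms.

3/4

Hana's father's ABO genotype from AO × AB: 1/4 AA, 1/4 AB, 1/4 AO, 1/4 BO.
Crossing each possibility with the mother AA and summing P(type A): 1/4·1 + 1/4·1/2 + 1/4·1 + 1/4·1/2 = 3/4.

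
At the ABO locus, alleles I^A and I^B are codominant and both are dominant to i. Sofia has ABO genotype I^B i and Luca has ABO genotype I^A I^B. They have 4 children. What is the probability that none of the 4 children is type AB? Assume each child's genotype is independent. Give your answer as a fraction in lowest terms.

81/256

ABO cross I^B i × I^A I^B → 1/4 A, 1/2 B, 1/4 AB.
So P(type AB) = 1/4 per child.
P(not type AB) = 3/4 for one child; (3/4)^4 = 81/256.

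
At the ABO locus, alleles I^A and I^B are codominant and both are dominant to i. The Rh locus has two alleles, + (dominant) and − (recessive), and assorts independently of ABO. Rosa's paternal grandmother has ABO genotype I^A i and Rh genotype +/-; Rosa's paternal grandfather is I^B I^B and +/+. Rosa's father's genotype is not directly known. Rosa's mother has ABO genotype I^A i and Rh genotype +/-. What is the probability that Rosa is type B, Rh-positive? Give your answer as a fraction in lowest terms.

7/32

Rosa's father's ABO genotype from I^A i × I^B I^B: 1/2 I^A I^B, 1/2 I^B i.
Crossing each possibility with the mother I^A i and summing P(type B): 1/2·1/4 + 1/2·1/4 = 1/4.
Similarly for Rh via the father's Rh distribution: P(Rh+) = 7/8.
Independent loci: 1/4 × 7/8 = 7/32.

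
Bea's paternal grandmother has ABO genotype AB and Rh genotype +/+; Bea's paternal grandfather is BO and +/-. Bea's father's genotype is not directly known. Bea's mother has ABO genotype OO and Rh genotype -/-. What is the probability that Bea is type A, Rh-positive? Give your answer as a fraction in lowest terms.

Bea's father's ABO genotype from AB × BO: 1/4 AB, 1/4 AO, 1/4 BB, 1/4 BO.
Crossing each possibility with the mother OO and summing P(type A): 1/4·1/2 + 1/4·1/2 + 1/4·0 + 1/4·0 = 1/4.
Similarly for Rh via the father's Rh distribution: P(Rh+) = 3/4.
Independent loci: 1/4 × 3/4 = 3/16.

3/16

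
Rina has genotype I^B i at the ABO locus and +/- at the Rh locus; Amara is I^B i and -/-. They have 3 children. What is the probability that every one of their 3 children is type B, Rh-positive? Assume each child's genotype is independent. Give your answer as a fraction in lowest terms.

ABO cross I^B i × I^B i → 1/4 O, 3/4 B.
Rh cross +/- × -/- → 1/2 Rh+, 1/2 Rh-; so P(type B, Rh-positive) = 3/4 × 1/2 = 3/8 per child.
All 3 independent: (3/8)^3 = 27/512.

27/512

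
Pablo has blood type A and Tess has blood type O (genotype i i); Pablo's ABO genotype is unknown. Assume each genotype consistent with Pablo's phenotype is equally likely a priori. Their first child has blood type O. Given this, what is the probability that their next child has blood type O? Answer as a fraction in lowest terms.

Possible genotypes: Pablo ∈ {I^A I^A, I^A i}; Tess ∈ {i i}.
Weight each parental genotype pair by prior × P(type-O child):
  I^A i × i i: posterior weight 1; P(next child type O) = 1/2.
Weighted sum = 1/2.

1/2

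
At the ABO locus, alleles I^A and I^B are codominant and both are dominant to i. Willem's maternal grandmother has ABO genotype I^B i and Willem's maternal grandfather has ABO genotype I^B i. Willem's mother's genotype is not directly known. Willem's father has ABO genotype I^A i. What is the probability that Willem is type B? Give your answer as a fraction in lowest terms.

1/4

Willem's mother's ABO genotype from I^B i × I^B i: 1/4 I^B I^B, 1/2 I^B i, 1/4 i i.
Crossing each possibility with the father I^A i and summing P(type B): 1/4·1/2 + 1/2·1/4 + 1/4·0 = 1/4.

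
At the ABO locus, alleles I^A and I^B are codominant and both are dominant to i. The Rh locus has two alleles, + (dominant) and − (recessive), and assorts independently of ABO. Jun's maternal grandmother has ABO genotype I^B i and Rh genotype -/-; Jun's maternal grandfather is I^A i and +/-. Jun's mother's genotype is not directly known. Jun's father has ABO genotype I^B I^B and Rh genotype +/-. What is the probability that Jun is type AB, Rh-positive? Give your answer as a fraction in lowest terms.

5/32

Jun's mother's ABO genotype from I^B i × I^A i: 1/4 I^A I^B, 1/4 I^A i, 1/4 I^B i, 1/4 i i.
Crossing each possibility with the father I^B I^B and summing P(type AB): 1/4·1/2 + 1/4·1/2 + 1/4·0 + 1/4·0 = 1/4.
Similarly for Rh via the mother's Rh distribution: P(Rh+) = 5/8.
Independent loci: 1/4 × 5/8 = 5/32.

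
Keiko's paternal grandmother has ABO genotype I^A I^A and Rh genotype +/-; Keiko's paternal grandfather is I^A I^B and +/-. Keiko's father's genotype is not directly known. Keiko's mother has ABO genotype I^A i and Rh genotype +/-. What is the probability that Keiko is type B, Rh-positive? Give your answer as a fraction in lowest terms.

3/32

Keiko's father's ABO genotype from I^A I^A × I^A I^B: 1/2 I^A I^A, 1/2 I^A I^B.
Crossing each possibility with the mother I^A i and summing P(type B): 1/2·0 + 1/2·1/4 = 1/8.
Similarly for Rh via the father's Rh distribution: P(Rh+) = 3/4.
Independent loci: 1/8 × 3/4 = 3/32.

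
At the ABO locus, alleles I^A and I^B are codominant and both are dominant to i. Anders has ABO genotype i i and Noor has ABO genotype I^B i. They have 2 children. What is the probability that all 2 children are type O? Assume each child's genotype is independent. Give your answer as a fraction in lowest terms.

1/4

ABO cross i i × I^B i → 1/2 O, 1/2 B.
So P(type O) = 1/2 per child.
All 2 independent: (1/2)^2 = 1/4.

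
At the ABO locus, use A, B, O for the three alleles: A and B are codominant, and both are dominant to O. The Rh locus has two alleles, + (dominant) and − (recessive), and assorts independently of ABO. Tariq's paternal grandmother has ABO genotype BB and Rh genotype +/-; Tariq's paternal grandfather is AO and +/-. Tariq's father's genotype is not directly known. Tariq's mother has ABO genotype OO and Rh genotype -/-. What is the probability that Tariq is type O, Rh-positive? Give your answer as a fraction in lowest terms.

Tariq's father's ABO genotype from BB × AO: 1/2 AB, 1/2 BO.
Crossing each possibility with the mother OO and summing P(type O): 1/2·0 + 1/2·1/2 = 1/4.
Similarly for Rh via the father's Rh distribution: P(Rh+) = 1/2.
Independent loci: 1/4 × 1/2 = 1/8.

1/8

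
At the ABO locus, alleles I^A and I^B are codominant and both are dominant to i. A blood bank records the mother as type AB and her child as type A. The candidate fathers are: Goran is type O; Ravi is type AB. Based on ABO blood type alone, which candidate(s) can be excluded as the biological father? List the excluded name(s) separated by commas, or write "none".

none

A candidate is excluded only if no genotype consistent with his phenotype could produce a type A child with a type AB mother.
Every candidate has at least one consistent genotype combination, so none can be excluded.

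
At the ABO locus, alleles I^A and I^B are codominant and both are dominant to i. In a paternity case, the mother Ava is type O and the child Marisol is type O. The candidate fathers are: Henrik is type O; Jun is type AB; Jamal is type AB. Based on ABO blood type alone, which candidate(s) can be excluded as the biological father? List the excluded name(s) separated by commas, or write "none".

Jun, Jamal

A candidate is excluded only if no genotype consistent with his phenotype could produce a type O child with a type O mother.
Jun (type AB): no genotype consistent with that phenotype can produce a type-O child with a type-O mother.
Jamal (type AB): no genotype consistent with that phenotype can produce a type-O child with a type-O mother.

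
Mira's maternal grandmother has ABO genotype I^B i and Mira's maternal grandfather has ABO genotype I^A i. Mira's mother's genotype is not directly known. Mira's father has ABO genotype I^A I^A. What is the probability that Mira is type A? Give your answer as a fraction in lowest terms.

Mira's mother's ABO genotype from I^B i × I^A i: 1/4 I^A I^B, 1/4 I^A i, 1/4 I^B i, 1/4 i i.
Crossing each possibility with the father I^A I^A and summing P(type A): 1/4·1/2 + 1/4·1 + 1/4·1/2 + 1/4·1 = 3/4.

3/4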